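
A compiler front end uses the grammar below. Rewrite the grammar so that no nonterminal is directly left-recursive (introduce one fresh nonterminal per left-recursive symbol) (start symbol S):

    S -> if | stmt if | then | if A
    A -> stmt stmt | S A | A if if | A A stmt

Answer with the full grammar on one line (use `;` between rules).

Directly left-recursive nonterminal: A.
For A: α = {if if, A stmt}, β = {stmt stmt, S A}. Rewrite as A → β A' and A' → α A' | ε.

S -> if | stmt if | then | if A; A -> stmt stmt A' | S A A'; A' -> if if A' | A stmt A' | ε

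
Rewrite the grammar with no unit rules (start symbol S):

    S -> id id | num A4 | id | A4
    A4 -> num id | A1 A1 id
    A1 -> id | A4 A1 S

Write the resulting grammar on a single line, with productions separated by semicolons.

Unit pairs: S ⇒* {A4}.
For each unit pair (A, B), copy every non-unit production of B to A, then drop all unit productions.

S -> num id | A1 A1 id | id id | num A4 | id; A4 -> num id | A1 A1 id; A1 -> id | A4 A1 S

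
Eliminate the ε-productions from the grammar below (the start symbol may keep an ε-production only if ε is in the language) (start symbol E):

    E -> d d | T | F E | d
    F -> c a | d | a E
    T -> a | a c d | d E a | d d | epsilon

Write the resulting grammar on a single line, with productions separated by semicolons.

The nullable symbols are {E, T}.
ε ∈ L(G) since E is nullable, so keep E → ε.
Expand every rule over subsets of its nullable positions: E → F E gives F E | F. F → a E gives a E | a. T → d E a gives d E a | d a.

E -> d d | T | F E | F | d | epsilon; F -> c a | d | a E | a; T -> a | a c d | d E a | d a | d d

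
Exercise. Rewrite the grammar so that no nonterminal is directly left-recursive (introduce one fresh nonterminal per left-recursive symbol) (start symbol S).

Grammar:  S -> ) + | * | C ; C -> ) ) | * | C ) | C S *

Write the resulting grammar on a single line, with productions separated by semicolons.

C is directly left-recursive.
For C: α = {), S *}, β = {) ), *}. Rewrite as C → β C' and C' → α C' | ε.

S -> ) + | * | C; C -> ) ) C' | * C'; C' -> ) C' | S * C' | ε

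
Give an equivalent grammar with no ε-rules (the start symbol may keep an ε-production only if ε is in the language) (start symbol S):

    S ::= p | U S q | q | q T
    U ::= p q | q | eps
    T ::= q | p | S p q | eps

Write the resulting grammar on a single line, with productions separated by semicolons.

S ::= p | U S q | S q | q | q T; U ::= p q | q; T ::= q | p | S p q

Nullable nonterminals: {T, U}.
ε ∉ L(G), so no ε-production is kept.
Add the nullable-subset variants: S → U S q gives U S q | S q.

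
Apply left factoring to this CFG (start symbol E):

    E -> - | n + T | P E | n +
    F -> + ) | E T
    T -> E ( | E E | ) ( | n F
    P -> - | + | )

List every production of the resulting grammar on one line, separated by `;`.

E -> - | P E | n + E'; F -> + ) | E T; T -> ) ( | n F | E T'; P -> - | + | ); E' -> T | ε; T' -> ( | E

E has alternatives sharing prefix 'n +': factor to E → n + E' with E' → T | ε.
T has alternatives sharing prefix 'E': factor to T → E T' with T' → ( | E.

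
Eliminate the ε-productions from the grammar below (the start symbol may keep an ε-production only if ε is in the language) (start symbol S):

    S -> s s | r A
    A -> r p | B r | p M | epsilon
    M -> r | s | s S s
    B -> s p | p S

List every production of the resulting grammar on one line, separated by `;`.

Nullable set = {A}.
ε ∉ L(G), so no ε-production is kept.
Add the nullable-subset variants: S → r A gives r A | r.

S -> s s | r A | r; A -> r p | B r | p M; M -> r | s | s S s; B -> s p | p S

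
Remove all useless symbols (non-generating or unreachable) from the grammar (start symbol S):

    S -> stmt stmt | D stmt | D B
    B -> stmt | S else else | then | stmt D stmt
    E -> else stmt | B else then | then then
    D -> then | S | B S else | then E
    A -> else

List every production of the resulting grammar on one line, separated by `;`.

Generating nonterminals: {A, B, D, E, S}.
Reachable from S after that: {B, D, E, S}.
Removed useless symbols: {A} and every production mentioning them.

S -> stmt stmt | D stmt | D B; B -> stmt | S else else | then | stmt D stmt; E -> else stmt | B else then | then then; D -> then | S | B S else | then E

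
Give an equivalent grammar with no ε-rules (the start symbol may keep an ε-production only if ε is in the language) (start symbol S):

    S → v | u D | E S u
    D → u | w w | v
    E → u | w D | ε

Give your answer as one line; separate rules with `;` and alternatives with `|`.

Nullable nonterminals: {E}.
ε ∉ L(G), so no ε-production is kept.
Expand every rule over subsets of its nullable positions: S → E S u gives E S u | S u.

S → v | u D | E S u | S u; D → u | w w | v; E → u | w D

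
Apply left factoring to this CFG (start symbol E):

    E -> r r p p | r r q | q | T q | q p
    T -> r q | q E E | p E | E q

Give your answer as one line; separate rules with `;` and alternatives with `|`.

E -> T q | r r E' | q E''; T -> r q | q E E | p E | E q; E' -> p p | q; E'' -> ε | p

E has alternatives sharing prefix 'r r': factor to E → r r E' with E' → p p | q.
E has alternatives sharing prefix 'q': factor to E → q E'' with E'' → ε | p.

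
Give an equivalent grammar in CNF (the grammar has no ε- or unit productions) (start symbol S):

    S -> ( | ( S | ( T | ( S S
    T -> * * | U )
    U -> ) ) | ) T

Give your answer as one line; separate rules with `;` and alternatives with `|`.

Introduce a nonterminal for each terminal appearing in a rule of length ≥ 2: X1 → (, X2 → *, X3 → ).
Binarize each right-hand side of length ≥ 3 by chaining fresh nonterminals (Y1, Y2, …): affected rules were S → X1 S S.

S -> ( | X1 S | X1 T | X1 Y1; T -> X2 X2 | U X3; U -> X3 X3 | X3 T; X1 -> (; X2 -> *; X3 -> ); Y1 -> S S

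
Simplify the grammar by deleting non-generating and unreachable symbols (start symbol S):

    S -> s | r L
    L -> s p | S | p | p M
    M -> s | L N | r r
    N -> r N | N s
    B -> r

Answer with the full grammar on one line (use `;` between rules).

Generating nonterminals: {B, L, M, S}.
Reachable from S after that: {L, M, S}.
Removed useless symbols: {B, N} and every production mentioning them.

S -> s | r L; L -> s p | S | p | p M; M -> s | r r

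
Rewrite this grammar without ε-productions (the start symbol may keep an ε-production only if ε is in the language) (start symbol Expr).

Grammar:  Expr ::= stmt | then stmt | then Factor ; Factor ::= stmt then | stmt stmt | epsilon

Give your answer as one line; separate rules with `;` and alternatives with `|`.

Expr ::= stmt | then stmt | then Factor | then; Factor ::= stmt then | stmt stmt

The nullable symbols are {Factor}.
ε ∉ L(G), so no ε-production is kept.
Expand every rule over subsets of its nullable positions: Expr → then Factor gives then Factor | then.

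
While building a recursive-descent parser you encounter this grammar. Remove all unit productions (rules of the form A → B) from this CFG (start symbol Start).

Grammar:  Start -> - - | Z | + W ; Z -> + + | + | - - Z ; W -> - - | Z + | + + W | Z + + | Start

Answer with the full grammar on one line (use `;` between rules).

Start -> + + | + | - - Z | - - | + W; Z -> + + | + | - - Z; W -> + + | + | - - Z | - - | + W | Z + | + + W | Z + +

Unit pairs: Start ⇒* {Z}; W ⇒* {Start, Z}.
Replace each nonterminal's rules with the union of the non-unit rules of every nonterminal it unit-derives.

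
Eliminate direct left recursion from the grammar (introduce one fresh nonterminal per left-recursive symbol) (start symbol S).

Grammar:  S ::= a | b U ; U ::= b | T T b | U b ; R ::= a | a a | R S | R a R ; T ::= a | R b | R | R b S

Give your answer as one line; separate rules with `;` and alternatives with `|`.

Directly left-recursive nonterminals: U, R.
For U: α = {b}, β = {b, T T b}. Rewrite as U → β U' and U' → α U' | ε.
For R: α = {S, a R}, β = {a, a a}. Rewrite as R → β R' and R' → α R' | ε.

S ::= a | b U; U ::= b U' | T T b U'; R ::= a R' | a a R'; T ::= a | R b | R | R b S; U' ::= b U' | eps; R' ::= S R' | a R R' | eps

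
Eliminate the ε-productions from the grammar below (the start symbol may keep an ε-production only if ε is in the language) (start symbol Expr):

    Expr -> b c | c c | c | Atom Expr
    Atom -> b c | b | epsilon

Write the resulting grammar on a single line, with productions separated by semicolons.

Expr -> b c | c c | c | Atom Expr; Atom -> b c | b

The nullable symbols are {Atom}.
ε ∉ L(G), so no ε-production is kept.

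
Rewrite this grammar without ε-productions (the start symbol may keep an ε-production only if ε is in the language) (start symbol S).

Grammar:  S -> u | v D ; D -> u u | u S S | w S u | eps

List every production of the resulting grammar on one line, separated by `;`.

The nullable symbols are {D}.
ε ∉ L(G), so no ε-production is kept.
For each production, add variants omitting each subset of nullable occurrences: S → v D gives v D | v.

S -> u | v D | v; D -> u u | u S S | w S u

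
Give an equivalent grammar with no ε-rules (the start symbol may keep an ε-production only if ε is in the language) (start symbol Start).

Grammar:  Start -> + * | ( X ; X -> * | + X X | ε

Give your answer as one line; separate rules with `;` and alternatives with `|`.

Nullable nonterminals: {X}.
ε ∉ L(G), so no ε-production is kept.
Expand every rule over subsets of its nullable positions: Start → ( X gives ( X | (. X → + X X gives + X X | + X | +.

Start -> + * | ( X | (; X -> * | + X X | + X | +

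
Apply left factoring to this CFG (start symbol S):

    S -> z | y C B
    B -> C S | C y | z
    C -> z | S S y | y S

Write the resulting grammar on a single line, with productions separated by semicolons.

B has alternatives sharing prefix 'C': factor to B → C B' with B' → S | y.

S -> z | y C B; B -> z | C B'; C -> z | S S y | y S; B' -> S | y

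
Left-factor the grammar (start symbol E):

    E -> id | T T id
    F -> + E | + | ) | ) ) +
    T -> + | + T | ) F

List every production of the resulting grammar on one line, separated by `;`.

E -> id | T T id; F -> + F' | ) F''; T -> ) F | + T'; F' -> E | ε; F'' -> ε | ) +; T' -> ε | T

F has alternatives sharing prefix '+': factor to F → + F' with F' → E | ε.
F has alternatives sharing prefix ')': factor to F → ) F'' with F'' → ε | ) +.
T has alternatives sharing prefix '+': factor to T → + T' with T' → ε | T.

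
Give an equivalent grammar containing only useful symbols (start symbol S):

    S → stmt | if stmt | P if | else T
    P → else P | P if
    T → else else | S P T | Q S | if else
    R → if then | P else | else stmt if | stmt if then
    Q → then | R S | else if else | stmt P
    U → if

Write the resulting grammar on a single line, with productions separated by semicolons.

Generating nonterminals: {Q, R, S, T, U}.
Reachable from S after that: {Q, R, S, T}.
Removed useless symbols: {P, U} and every production mentioning them.

S → stmt | if stmt | else T; T → else else | Q S | if else; R → if then | else stmt if | stmt if then; Q → then | R S | else if else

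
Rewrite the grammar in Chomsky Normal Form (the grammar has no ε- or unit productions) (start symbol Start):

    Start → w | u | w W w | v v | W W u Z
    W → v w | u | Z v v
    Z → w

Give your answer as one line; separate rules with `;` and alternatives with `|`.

Introduce a nonterminal for each terminal appearing in a rule of length ≥ 2: X1 → w, X2 → v, X3 → u.
Binarize each right-hand side of length ≥ 3 by chaining fresh nonterminals (Y1, Y2, …): affected rules were Start → X1 W X1; Start → W W X3 Z; W → Z X2 X2.

Start → w | u | X1 Y1 | X2 X2 | W Y2; W → X2 X1 | u | Z Y4; Z → w; X1 → w; X2 → v; X3 → u; Y1 → W X1; Y2 → W Y3; Y3 → X3 Z; Y4 → X2 X2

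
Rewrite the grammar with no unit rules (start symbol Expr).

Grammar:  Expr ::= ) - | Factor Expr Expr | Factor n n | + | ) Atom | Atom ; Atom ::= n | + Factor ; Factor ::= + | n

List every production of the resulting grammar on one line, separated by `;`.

Expr ::= n | + Factor | ) - | Factor Expr Expr | Factor n n | + | ) Atom; Atom ::= n | + Factor; Factor ::= + | n

Unit pairs: Expr ⇒* {Atom}.
Replace each nonterminal's rules with the union of the non-unit rules of every nonterminal it unit-derives.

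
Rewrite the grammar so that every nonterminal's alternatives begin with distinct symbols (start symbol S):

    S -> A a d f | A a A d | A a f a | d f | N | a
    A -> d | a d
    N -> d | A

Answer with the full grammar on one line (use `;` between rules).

S -> d f | N | a | A a S'; A -> d | a d; N -> d | A; S' -> d f | A d | f a

S has alternatives sharing prefix 'A a': factor to S → A a S' with S' → d f | A d | f a.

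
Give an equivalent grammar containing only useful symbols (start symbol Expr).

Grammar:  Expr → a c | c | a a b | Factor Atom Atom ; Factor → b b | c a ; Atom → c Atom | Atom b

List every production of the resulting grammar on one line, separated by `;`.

Generating nonterminals: {Expr, Factor}.
Reachable from Expr after that: {Expr}.
Removed useless symbols: {Atom, Factor} and every production mentioning them.

Expr → a c | c | a a b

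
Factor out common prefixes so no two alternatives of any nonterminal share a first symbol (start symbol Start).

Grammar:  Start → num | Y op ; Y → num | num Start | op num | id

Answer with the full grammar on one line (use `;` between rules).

Y has alternatives sharing prefix 'num': factor to Y → num Y1 with Y1 → ε | Start.

Start → num | Y op; Y → op num | id | num Y1; Y1 → epsilon | Start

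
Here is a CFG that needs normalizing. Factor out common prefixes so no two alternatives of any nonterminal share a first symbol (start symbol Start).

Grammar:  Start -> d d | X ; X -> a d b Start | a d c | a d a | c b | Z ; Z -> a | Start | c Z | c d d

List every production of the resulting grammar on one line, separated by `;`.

Start -> d d | X; X -> c b | Z | a d X1; Z -> a | Start | c Z1; X1 -> b Start | c | a; Z1 -> Z | d d

X has alternatives sharing prefix 'a d': factor to X → a d X1 with X1 → b Start | c | a.
Z has alternatives sharing prefix 'c': factor to Z → c Z1 with Z1 → Z | d d.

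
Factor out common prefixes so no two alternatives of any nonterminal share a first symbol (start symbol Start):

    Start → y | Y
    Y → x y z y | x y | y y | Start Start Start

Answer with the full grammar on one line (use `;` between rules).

Y has alternatives sharing prefix 'x y': factor to Y → x y Y1 with Y1 → z y | ε.

Start → y | Y; Y → y y | Start Start Start | x y Y1; Y1 → z y | eps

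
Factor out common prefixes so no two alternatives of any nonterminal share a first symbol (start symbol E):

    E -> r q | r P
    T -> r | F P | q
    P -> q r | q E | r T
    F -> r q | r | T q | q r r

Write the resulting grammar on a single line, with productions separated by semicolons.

E -> r E'; T -> r | F P | q; P -> r T | q P'; F -> T q | q r r | r F'; E' -> q | P; P' -> r | E; F' -> q | eps

E has alternatives sharing prefix 'r': factor to E → r E' with E' → q | P.
P has alternatives sharing prefix 'q': factor to P → q P' with P' → r | E.
F has alternatives sharing prefix 'r': factor to F → r F' with F' → q | ε.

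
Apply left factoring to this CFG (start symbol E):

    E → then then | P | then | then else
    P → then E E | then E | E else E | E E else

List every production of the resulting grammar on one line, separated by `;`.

E has alternatives sharing prefix 'then': factor to E → then E' with E' → then | ε | else.
P has alternatives sharing prefix 'then E': factor to P → then E P' with P' → E | ε.
P has alternatives sharing prefix 'E': factor to P → E P'' with P'' → else E | E else.

E → P | then E'; P → then E P' | E P''; E' → then | ε | else; P' → E | ε; P'' → else E | E else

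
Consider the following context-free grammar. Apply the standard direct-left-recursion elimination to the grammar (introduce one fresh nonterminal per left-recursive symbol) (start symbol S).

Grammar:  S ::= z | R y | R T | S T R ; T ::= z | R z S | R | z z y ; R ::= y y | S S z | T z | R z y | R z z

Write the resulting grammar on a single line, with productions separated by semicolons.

S ::= z S' | R y S' | R T S'; T ::= z | R z S | R | z z y; R ::= y y R' | S S z R' | T z R'; S' ::= T R S' | ε; R' ::= z y R' | z z R' | ε

Left recursion appears on S, R.
For S: α = {T R}, β = {z, R y, R T}. Rewrite as S → β S' and S' → α S' | ε.
For R: α = {z y, z z}, β = {y y, S S z, T z}. Rewrite as R → β R' and R' → α R' | ε.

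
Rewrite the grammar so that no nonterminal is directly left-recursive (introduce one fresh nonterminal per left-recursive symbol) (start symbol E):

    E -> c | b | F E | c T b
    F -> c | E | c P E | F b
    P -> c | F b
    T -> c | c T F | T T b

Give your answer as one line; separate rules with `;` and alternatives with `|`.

F, T are directly left-recursive.
For F: α = {b}, β = {c, E, c P E}. Rewrite as F → β F' and F' → α F' | ε.
For T: α = {T b}, β = {c, c T F}. Rewrite as T → β T' and T' → α T' | ε.

E -> c | b | F E | c T b; F -> c F' | E F' | c P E F'; P -> c | F b; T -> c T' | c T F T'; F' -> b F' | ε; T' -> T b T' | ε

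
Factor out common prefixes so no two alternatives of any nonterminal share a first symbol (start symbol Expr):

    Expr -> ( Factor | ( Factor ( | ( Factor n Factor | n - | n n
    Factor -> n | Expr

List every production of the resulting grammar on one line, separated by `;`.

Expr has alternatives sharing prefix '( Factor': factor to Expr → ( Factor Expr1 with Expr1 → ε | ( | n Factor.
Expr has alternatives sharing prefix 'n': factor to Expr → n Expr2 with Expr2 → - | n.

Expr -> ( Factor Expr1 | n Expr2; Factor -> n | Expr; Expr1 -> eps | ( | n Factor; Expr2 -> - | n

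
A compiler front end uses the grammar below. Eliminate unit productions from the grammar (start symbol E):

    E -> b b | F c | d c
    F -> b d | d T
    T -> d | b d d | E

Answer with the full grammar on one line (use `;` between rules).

E -> b b | F c | d c; F -> b d | d T; T -> b b | F c | d c | d | b d d

Unit pairs: T ⇒* {E}.
For each unit pair (A, B), copy every non-unit production of B to A, then drop all unit productions.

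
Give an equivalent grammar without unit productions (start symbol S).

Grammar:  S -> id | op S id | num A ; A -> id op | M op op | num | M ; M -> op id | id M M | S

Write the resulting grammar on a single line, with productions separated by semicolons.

Unit pairs: A ⇒* {M, S}; M ⇒* {S}.
For every A with A ⇒* B via unit rules, add B's non-unit alternatives to A; then delete every rule of the form X → Y.

S -> id | op S id | num A; A -> id | op S id | num A | id op | M op op | num | op id | id M M; M -> id | op S id | num A | op id | id M M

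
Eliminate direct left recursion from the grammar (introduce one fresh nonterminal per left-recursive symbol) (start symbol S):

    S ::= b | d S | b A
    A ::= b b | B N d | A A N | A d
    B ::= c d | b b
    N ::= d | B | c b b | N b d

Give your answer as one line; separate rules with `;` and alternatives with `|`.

Left recursion appears on A, N.
For A: α = {A N, d}, β = {b b, B N d}. Rewrite as A → β A' and A' → α A' | ε.
For N: α = {b d}, β = {d, B, c b b}. Rewrite as N → β N' and N' → α N' | ε.

S ::= b | d S | b A; A ::= b b A' | B N d A'; B ::= c d | b b; N ::= d N' | B N' | c b b N'; A' ::= A N A' | d A' | ε; N' ::= b d N' | ε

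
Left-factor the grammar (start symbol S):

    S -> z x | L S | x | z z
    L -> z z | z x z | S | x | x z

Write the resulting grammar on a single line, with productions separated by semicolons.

S has alternatives sharing prefix 'z': factor to S → z S' with S' → x | z.
L has alternatives sharing prefix 'z': factor to L → z L' with L' → z | x z.
L has alternatives sharing prefix 'x': factor to L → x L'' with L'' → ε | z.

S -> L S | x | z S'; L -> S | z L' | x L''; S' -> x | z; L' -> z | x z; L'' -> eps | z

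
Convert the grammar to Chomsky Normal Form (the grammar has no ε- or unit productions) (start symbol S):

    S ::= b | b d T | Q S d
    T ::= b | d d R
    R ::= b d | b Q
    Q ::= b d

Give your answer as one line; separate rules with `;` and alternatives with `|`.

S ::= b | X1 Y1 | Q Y2; T ::= b | X2 Y3; R ::= X1 X2 | X1 Q; Q ::= X1 X2; X1 ::= b; X2 ::= d; Y1 ::= X2 T; Y2 ::= S X2; Y3 ::= X2 R

Introduce a nonterminal for each terminal appearing in a rule of length ≥ 2: X1 → b, X2 → d.
Binarize each right-hand side of length ≥ 3 by chaining fresh nonterminals (Y1, Y2, …): affected rules were S → X1 X2 T; S → Q S X2; T → X2 X2 R.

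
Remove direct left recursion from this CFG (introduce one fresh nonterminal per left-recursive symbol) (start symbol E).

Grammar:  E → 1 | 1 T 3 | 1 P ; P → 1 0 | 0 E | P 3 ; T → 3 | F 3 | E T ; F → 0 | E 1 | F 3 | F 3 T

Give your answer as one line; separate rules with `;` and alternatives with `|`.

E → 1 | 1 T 3 | 1 P; P → 1 0 P' | 0 E P'; T → 3 | F 3 | E T; F → 0 F' | E 1 F'; P' → 3 P' | ε; F' → 3 F' | 3 T F' | ε

Left recursion appears on P, F.
For P: α = {3}, β = {1 0, 0 E}. Rewrite as P → β P' and P' → α P' | ε.
For F: α = {3, 3 T}, β = {0, E 1}. Rewrite as F → β F' and F' → α F' | ε.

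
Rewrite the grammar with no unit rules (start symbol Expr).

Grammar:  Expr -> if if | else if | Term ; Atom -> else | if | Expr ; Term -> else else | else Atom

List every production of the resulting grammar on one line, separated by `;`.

Unit pairs: Atom ⇒* {Expr, Term}; Expr ⇒* {Term}.
Replace each nonterminal's rules with the union of the non-unit rules of every nonterminal it unit-derives.

Expr -> else else | else Atom | if if | else if; Atom -> else else | else Atom | else | if | if if | else if; Term -> else else | else Atom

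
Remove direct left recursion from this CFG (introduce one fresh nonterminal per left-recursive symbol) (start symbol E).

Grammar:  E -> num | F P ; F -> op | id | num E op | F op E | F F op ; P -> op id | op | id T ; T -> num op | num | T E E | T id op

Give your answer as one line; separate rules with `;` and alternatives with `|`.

Directly left-recursive nonterminals: F, T.
For F: α = {op E, F op}, β = {op, id, num E op}. Rewrite as F → β F' and F' → α F' | ε.
For T: α = {E E, id op}, β = {num op, num}. Rewrite as T → β T' and T' → α T' | ε.

E -> num | F P; F -> op F' | id F' | num E op F'; P -> op id | op | id T; T -> num op T' | num T'; F' -> op E F' | F op F' | ε; T' -> E E T' | id op T' | ε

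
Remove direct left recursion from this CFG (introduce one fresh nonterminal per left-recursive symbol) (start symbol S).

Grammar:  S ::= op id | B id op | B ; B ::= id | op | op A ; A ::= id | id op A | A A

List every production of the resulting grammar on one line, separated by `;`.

Left recursion appears on A.
For A: α = {A}, β = {id, id op A}. Rewrite as A → β A' and A' → α A' | ε.

S ::= op id | B id op | B; B ::= id | op | op A; A ::= id A' | id op A A'; A' ::= A A' | epsilon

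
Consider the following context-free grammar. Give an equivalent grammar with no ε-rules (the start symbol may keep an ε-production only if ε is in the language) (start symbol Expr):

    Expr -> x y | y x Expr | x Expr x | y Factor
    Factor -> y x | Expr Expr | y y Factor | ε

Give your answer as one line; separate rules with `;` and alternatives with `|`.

Expr -> x y | y x Expr | x Expr x | y Factor | y; Factor -> y x | Expr Expr | y y Factor | y y

Nullable set = {Factor}.
ε ∉ L(G), so no ε-production is kept.
Add the nullable-subset variants: Expr → y Factor gives y Factor | y. Factor → y y Factor gives y y Factor | y y.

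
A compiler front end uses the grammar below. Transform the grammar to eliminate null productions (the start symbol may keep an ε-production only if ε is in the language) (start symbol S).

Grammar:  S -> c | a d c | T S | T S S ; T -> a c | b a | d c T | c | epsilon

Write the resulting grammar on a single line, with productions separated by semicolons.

The nullable symbols are {T}.
ε ∉ L(G), so no ε-production is kept.
Expand every rule over subsets of its nullable positions: S → T S S gives T S S | S S. T → d c T gives d c T | d c.

S -> c | a d c | T S | T S S | S S; T -> a c | b a | d c T | d c | c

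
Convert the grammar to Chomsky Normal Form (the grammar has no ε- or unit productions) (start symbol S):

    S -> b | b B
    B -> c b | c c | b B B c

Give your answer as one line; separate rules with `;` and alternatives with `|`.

S -> b | X1 B; B -> X2 X1 | X2 X2 | X1 Y1; X1 -> b; X2 -> c; Y1 -> B Y2; Y2 -> B X2

Introduce a nonterminal for each terminal appearing in a rule of length ≥ 2: X1 → b, X2 → c.
Binarize each right-hand side of length ≥ 3 by chaining fresh nonterminals (Y1, Y2, …): affected rules were B → X1 B B X2.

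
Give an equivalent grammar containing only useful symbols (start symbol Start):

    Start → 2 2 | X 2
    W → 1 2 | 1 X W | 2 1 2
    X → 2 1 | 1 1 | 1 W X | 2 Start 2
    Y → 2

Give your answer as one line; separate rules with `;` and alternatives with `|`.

Start → 2 2 | X 2; W → 1 2 | 1 X W | 2 1 2; X → 2 1 | 1 1 | 1 W X | 2 Start 2

Generating nonterminals: {Start, W, X, Y}.
Reachable from Start after that: {Start, W, X}.
Removed useless symbols: {Y} and every production mentioning them.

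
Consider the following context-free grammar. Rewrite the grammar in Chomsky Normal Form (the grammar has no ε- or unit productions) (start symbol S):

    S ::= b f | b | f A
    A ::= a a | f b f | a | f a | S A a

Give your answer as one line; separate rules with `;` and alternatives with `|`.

Introduce a nonterminal for each terminal appearing in a rule of length ≥ 2: X1 → b, X2 → f, X3 → a.
Binarize each right-hand side of length ≥ 3 by chaining fresh nonterminals (Y1, Y2, …): affected rules were A → X2 X1 X2; A → S A X3.

S ::= X1 X2 | b | X2 A; A ::= X3 X3 | X2 Y1 | a | X2 X3 | S Y2; X1 ::= b; X2 ::= f; X3 ::= a; Y1 ::= X1 X2; Y2 ::= A X3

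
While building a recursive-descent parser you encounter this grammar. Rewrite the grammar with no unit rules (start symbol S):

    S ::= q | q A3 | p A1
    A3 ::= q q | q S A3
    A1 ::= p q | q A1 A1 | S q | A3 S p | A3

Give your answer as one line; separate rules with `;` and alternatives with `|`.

Unit pairs: A1 ⇒* {A3}.
Replace each nonterminal's rules with the union of the non-unit rules of every nonterminal it unit-derives.

S ::= q | q A3 | p A1; A3 ::= q q | q S A3; A1 ::= p q | q A1 A1 | S q | A3 S p | q q | q S A3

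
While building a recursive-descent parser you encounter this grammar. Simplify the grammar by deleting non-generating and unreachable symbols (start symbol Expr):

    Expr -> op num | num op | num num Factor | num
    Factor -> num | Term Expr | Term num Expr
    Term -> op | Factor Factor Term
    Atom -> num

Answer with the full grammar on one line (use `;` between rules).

Expr -> op num | num op | num num Factor | num; Factor -> num | Term Expr | Term num Expr; Term -> op | Factor Factor Term

Generating nonterminals: {Atom, Expr, Factor, Term}.
Reachable from Expr after that: {Expr, Factor, Term}.
Removed useless symbols: {Atom} and every production mentioning them.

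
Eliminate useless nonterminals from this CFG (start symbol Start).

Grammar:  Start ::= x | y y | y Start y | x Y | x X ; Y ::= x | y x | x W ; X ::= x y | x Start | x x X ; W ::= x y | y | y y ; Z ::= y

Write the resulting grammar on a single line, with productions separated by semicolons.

Generating nonterminals: {Start, W, X, Y, Z}.
Reachable from Start after that: {Start, W, X, Y}.
Removed useless symbols: {Z} and every production mentioning them.

Start ::= x | y y | y Start y | x Y | x X; Y ::= x | y x | x W; X ::= x y | x Start | x x X; W ::= x y | y | y y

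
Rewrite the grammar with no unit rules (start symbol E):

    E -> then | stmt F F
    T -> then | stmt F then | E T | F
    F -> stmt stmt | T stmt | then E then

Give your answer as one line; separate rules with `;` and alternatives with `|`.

E -> then | stmt F F; T -> stmt stmt | T stmt | then E then | then | stmt F then | E T; F -> stmt stmt | T stmt | then E then

Unit pairs: T ⇒* {F}.
For every A with A ⇒* B via unit rules, add B's non-unit alternatives to A; then delete every rule of the form X → Y.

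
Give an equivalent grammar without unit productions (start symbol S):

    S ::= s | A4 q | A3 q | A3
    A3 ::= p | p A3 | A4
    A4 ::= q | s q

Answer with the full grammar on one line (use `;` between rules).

Unit pairs: A3 ⇒* {A4}; S ⇒* {A3, A4}.
For each unit pair (A, B), copy every non-unit production of B to A, then drop all unit productions.

S ::= q | s q | s | A4 q | A3 q | p | p A3; A3 ::= q | s q | p | p A3; A4 ::= q | s q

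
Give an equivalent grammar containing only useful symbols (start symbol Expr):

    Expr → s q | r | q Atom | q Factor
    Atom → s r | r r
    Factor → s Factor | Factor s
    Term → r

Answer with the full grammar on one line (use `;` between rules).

Generating nonterminals: {Atom, Expr, Term}.
Reachable from Expr after that: {Atom, Expr}.
Removed useless symbols: {Factor, Term} and every production mentioning them.

Expr → s q | r | q Atom; Atom → s r | r r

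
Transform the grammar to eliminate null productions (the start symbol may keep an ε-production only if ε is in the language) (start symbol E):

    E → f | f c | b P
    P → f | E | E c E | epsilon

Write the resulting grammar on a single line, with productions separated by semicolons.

E → f | f c | b P | b; P → f | E | E c E

The nullable symbols are {P}.
ε ∉ L(G), so no ε-production is kept.
Add the nullable-subset variants: E → b P gives b P | b.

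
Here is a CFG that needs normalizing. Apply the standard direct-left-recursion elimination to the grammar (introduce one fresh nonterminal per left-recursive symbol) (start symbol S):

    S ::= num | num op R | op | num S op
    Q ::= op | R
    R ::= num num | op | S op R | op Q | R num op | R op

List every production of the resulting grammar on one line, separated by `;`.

S ::= num | num op R | op | num S op; Q ::= op | R; R ::= num num R' | op R' | S op R R' | op Q R'; R' ::= num op R' | op R' | ε

Left recursion appears on R.
For R: α = {num op, op}, β = {num num, op, S op R, op Q}. Rewrite as R → β R' and R' → α R' | ε.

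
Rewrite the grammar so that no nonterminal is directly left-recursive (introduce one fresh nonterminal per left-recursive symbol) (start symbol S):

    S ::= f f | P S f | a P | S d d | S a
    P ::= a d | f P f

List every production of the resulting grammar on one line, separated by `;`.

S ::= f f S' | P S f S' | a P S'; P ::= a d | f P f; S' ::= d d S' | a S' | ε

S is directly left-recursive.
For S: α = {d d, a}, β = {f f, P S f, a P}. Rewrite as S → β S' and S' → α S' | ε.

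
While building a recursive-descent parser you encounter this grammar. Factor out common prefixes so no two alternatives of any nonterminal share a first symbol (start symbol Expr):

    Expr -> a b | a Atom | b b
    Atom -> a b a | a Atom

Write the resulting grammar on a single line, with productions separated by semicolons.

Expr -> b b | a Expr1; Atom -> a Atom1; Expr1 -> b | Atom; Atom1 -> b a | Atom

Expr has alternatives sharing prefix 'a': factor to Expr → a Expr1 with Expr1 → b | Atom.
Atom has alternatives sharing prefix 'a': factor to Atom → a Atom1 with Atom1 → b a | Atom.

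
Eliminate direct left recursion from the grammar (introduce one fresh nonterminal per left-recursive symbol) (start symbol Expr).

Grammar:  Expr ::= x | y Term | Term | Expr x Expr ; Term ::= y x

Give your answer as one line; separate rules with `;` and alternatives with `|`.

Expr ::= x Expr1 | y Term Expr1 | Term Expr1; Term ::= y x; Expr1 ::= x Expr Expr1 | ε

Directly left-recursive nonterminal: Expr.
For Expr: α = {x Expr}, β = {x, y Term, Term}. Rewrite as Expr → β Expr1 and Expr1 → α Expr1 | ε.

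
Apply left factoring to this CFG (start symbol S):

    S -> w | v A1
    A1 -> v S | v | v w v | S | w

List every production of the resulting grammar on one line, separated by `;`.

A1 has alternatives sharing prefix 'v': factor to A1 → v A1' with A1' → S | ε | w v.

S -> w | v A1; A1 -> S | w | v A1'; A1' -> S | ε | w v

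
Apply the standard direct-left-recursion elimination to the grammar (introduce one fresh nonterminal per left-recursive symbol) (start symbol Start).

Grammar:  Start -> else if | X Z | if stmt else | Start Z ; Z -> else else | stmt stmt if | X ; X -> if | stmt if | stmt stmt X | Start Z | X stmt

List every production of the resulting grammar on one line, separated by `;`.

Start -> else if Start1 | X Z Start1 | if stmt else Start1; Z -> else else | stmt stmt if | X; X -> if X1 | stmt if X1 | stmt stmt X X1 | Start Z X1; Start1 -> Z Start1 | ε; X1 -> stmt X1 | ε

Directly left-recursive nonterminals: Start, X.
For Start: α = {Z}, β = {else if, X Z, if stmt else}. Rewrite as Start → β Start1 and Start1 → α Start1 | ε.
For X: α = {stmt}, β = {if, stmt if, stmt stmt X, Start Z}. Rewrite as X → β X1 and X1 → α X1 | ε.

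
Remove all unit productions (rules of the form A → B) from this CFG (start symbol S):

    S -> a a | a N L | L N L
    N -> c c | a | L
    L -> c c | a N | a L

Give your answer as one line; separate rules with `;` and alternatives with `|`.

S -> a a | a N L | L N L; N -> c c | a N | a L | a; L -> c c | a N | a L

Unit pairs: N ⇒* {L}.
For every A with A ⇒* B via unit rules, add B's non-unit alternatives to A; then delete every rule of the form X → Y.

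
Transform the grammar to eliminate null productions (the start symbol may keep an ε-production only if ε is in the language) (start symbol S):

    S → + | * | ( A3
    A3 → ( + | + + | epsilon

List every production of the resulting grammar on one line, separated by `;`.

The nullable symbols are {A3}.
ε ∉ L(G), so no ε-production is kept.
Add the nullable-subset variants: S → ( A3 gives ( A3 | (.

S → + | * | ( A3 | (; A3 → ( + | + +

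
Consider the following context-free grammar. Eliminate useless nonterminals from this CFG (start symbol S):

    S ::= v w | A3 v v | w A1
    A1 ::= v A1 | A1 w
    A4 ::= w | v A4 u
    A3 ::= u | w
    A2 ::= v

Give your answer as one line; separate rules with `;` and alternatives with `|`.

Generating nonterminals: {A2, A3, A4, S}.
Reachable from S after that: {A3, S}.
Removed useless symbols: {A1, A2, A4} and every production mentioning them.

S ::= v w | A3 v v; A3 ::= u | w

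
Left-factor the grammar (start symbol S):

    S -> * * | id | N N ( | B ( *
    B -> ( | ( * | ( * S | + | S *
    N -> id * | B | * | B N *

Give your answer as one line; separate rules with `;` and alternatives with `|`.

B has alternatives sharing prefix '(': factor to B → ( B' with B' → ε | * | * S.
N has alternatives sharing prefix 'B': factor to N → B N' with N' → ε | N *.
B' has alternatives sharing prefix '*': factor to B' → * B'' with B'' → ε | S.

S -> * * | id | N N ( | B ( *; B -> + | S * | ( B'; N -> id * | * | B N'; B' -> ε | * B''; N' -> ε | N *; B'' -> ε | S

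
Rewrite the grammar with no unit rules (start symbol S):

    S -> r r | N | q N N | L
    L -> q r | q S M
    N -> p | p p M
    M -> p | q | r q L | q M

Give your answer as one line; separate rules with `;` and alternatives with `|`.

Unit pairs: S ⇒* {L, N}.
For every A with A ⇒* B via unit rules, add B's non-unit alternatives to A; then delete every rule of the form X → Y.

S -> q r | q S M | r r | q N N | p | p p M; L -> q r | q S M; N -> p | p p M; M -> p | q | r q L | q M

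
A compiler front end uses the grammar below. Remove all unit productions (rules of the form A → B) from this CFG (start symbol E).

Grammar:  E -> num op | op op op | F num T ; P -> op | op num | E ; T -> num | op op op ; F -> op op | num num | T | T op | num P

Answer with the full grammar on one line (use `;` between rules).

Unit pairs: F ⇒* {T}; P ⇒* {E}.
Replace each nonterminal's rules with the union of the non-unit rules of every nonterminal it unit-derives.

E -> num op | op op op | F num T; P -> num op | op op op | F num T | op | op num; T -> num | op op op; F -> op op | num num | T op | num P | num | op op op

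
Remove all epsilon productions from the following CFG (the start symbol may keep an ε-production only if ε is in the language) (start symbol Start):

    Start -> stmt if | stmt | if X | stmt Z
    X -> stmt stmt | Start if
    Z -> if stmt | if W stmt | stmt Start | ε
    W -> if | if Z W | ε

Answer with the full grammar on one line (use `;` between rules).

Start -> stmt if | stmt | if X | stmt Z; X -> stmt stmt | Start if; Z -> if stmt | if W stmt | stmt Start; W -> if | if Z W | if Z | if W

Nullable set = {W, Z}.
ε ∉ L(G), so no ε-production is kept.
For each production, add variants omitting each subset of nullable occurrences: W → if Z W gives if Z W | if Z | if W.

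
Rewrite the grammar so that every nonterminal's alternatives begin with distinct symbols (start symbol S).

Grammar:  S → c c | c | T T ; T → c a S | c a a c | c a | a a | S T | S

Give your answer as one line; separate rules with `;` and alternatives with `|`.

S has alternatives sharing prefix 'c': factor to S → c S' with S' → c | ε.
T has alternatives sharing prefix 'c a': factor to T → c a T' with T' → S | a c | ε.
T has alternatives sharing prefix 'S': factor to T → S T'' with T'' → T | ε.

S → T T | c S'; T → a a | c a T' | S T''; S' → c | eps; T' → S | a c | eps; T'' → T | eps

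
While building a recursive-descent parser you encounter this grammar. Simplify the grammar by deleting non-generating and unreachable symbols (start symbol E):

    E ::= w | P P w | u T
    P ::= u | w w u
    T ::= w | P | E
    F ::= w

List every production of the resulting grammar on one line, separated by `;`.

E ::= w | P P w | u T; P ::= u | w w u; T ::= w | P | E

Generating nonterminals: {E, F, P, T}.
Reachable from E after that: {E, P, T}.
Removed useless symbols: {F} and every production mentioning them.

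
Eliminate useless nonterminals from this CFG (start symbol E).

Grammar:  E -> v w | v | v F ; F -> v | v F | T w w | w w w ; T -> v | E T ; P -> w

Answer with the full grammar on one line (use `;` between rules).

E -> v w | v | v F; F -> v | v F | T w w | w w w; T -> v | E T

Generating nonterminals: {E, F, P, T}.
Reachable from E after that: {E, F, T}.
Removed useless symbols: {P} and every production mentioning them.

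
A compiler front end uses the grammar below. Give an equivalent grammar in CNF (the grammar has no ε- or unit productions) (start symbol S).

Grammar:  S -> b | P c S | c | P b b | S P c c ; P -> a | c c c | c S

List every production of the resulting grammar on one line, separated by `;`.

Introduce a nonterminal for each terminal appearing in a rule of length ≥ 2: X1 → c, X2 → b.
Binarize each right-hand side of length ≥ 3 by chaining fresh nonterminals (Y1, Y2, …): affected rules were S → P X1 S; S → P X2 X2; S → S P X1 X1; P → X1 X1 X1.

S -> b | P Y1 | c | P Y2 | S Y3; P -> a | X1 Y5 | X1 S; X1 -> c; X2 -> b; Y1 -> X1 S; Y2 -> X2 X2; Y3 -> P Y4; Y4 -> X1 X1; Y5 -> X1 X1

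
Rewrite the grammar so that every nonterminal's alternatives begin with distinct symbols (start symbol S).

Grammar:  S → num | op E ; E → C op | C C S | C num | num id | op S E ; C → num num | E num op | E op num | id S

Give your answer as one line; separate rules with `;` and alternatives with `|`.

S → num | op E; E → num id | op S E | C E'; C → num num | id S | E C'; E' → op | C S | num; C' → num op | op num

E has alternatives sharing prefix 'C': factor to E → C E' with E' → op | C S | num.
C has alternatives sharing prefix 'E': factor to C → E C' with C' → num op | op num.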